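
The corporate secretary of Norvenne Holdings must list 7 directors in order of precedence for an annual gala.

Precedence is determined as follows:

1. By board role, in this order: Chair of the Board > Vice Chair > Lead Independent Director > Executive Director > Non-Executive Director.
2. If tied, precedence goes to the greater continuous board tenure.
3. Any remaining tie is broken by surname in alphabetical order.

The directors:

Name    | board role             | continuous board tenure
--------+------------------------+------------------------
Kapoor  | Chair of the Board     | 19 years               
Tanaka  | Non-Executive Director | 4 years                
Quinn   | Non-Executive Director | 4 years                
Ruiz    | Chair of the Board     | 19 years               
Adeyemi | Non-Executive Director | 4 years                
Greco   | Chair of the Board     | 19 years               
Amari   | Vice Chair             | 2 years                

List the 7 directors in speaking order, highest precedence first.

Greco, Kapoor, Ruiz, Amari, Adeyemi, Quinn, Tanaka

By board role: Greco, Kapoor and Ruiz (Chair of the Board); then Amari (Vice Chair); then Adeyemi, Quinn and Tanaka (Non-Executive Director).
Greco, Kapoor and Ruiz all have continuous board tenure 19 years, so the next rule applies.
Among Greco, Kapoor and Ruiz, alphabetically by surname: Greco before Kapoor before Ruiz.
Adeyemi, Quinn and Tanaka all have continuous board tenure 4 years, so the next rule applies.
Among Adeyemi, Quinn and Tanaka, alphabetically by surname: Adeyemi before Quinn before Tanaka.
Full order: Greco, Kapoor, Ruiz, Amari, Adeyemi, Quinn, Tanaka.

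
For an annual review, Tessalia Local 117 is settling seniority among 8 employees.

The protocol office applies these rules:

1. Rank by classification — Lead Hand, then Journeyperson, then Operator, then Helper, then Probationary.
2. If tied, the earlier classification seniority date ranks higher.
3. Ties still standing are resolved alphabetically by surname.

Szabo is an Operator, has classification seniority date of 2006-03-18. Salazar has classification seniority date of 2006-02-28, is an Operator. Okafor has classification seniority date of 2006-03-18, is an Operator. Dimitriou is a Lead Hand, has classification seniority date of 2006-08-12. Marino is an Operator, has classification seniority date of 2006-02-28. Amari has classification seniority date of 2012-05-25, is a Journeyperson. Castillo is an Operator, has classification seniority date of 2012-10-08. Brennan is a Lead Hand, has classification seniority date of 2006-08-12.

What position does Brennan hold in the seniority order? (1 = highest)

By classification: Brennan and Dimitriou (Lead Hand); then Amari (Journeyperson); then Marino, Salazar, Okafor, Szabo and Castillo (Operator).
Brennan and Dimitriou both have classification seniority date 2006-08-12, so the next rule applies.
Among Brennan and Dimitriou, alphabetically by surname: Brennan before Dimitriou.
Among Marino, Salazar, Okafor, Szabo and Castillo, by classification seniority date (earlier first): Marino and Salazar (2006-02-28) before Okafor and Szabo (2006-03-18) before Castillo (2012-10-08).
Among Marino and Salazar, alphabetically by surname: Marino before Salazar.
Among Okafor and Szabo, alphabetically by surname: Okafor before Szabo.
Order: Brennan, Dimitriou, Amari, Marino, Salazar, Okafor, Szabo, Castillo. So position 1.

1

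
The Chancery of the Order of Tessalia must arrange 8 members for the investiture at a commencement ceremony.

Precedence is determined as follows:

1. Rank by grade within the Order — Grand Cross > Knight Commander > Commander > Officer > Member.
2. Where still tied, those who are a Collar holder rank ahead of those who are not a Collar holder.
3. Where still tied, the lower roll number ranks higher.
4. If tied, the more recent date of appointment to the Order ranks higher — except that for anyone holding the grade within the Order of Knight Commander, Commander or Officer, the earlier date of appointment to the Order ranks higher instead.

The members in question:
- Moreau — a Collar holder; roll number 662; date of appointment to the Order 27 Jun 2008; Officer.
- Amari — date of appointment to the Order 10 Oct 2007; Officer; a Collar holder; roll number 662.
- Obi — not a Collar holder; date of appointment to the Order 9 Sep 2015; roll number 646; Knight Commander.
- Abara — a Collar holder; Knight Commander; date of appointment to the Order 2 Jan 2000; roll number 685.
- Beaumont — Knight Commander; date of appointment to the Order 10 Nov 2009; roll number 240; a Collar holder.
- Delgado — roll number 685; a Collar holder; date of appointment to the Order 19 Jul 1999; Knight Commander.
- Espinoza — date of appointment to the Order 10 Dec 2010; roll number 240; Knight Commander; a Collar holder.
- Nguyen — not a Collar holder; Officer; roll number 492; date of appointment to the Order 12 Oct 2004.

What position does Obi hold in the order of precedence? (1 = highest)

By grade within the Order: Beaumont, Espinoza, Delgado, Abara and Obi (Knight Commander); then Amari, Moreau and Nguyen (Officer).
Among Beaumont, Espinoza, Delgado, Abara and Obi, a Collar holder before not a Collar holder: Beaumont, Espinoza, Delgado and Abara (a Collar holder) before Obi (not a Collar holder).
Among Beaumont, Espinoza, Delgado and Abara, by roll number (lower first): Beaumont and Espinoza (240) before Delgado and Abara (685).
Among Beaumont and Espinoza, by date of appointment to the Order (earlier first) (reversed rule for this group): Beaumont (10 Nov 2009) before Espinoza (10 Dec 2010).
Among Delgado and Abara, by date of appointment to the Order (earlier first) (reversed rule for this group): Delgado (19 Jul 1999) before Abara (2 Jan 2000).
Among Amari, Moreau and Nguyen, a Collar holder before not a Collar holder: Amari and Moreau (a Collar holder) before Nguyen (not a Collar holder).
Amari and Moreau both have roll number 662, so the next rule applies.
Among Amari and Moreau, by date of appointment to the Order (earlier first) (reversed rule for this group): Amari (10 Oct 2007) before Moreau (27 Jun 2008).
Order: Beaumont, Espinoza, Delgado, Abara, Obi, Amari, Moreau, Nguyen. So position 5.

5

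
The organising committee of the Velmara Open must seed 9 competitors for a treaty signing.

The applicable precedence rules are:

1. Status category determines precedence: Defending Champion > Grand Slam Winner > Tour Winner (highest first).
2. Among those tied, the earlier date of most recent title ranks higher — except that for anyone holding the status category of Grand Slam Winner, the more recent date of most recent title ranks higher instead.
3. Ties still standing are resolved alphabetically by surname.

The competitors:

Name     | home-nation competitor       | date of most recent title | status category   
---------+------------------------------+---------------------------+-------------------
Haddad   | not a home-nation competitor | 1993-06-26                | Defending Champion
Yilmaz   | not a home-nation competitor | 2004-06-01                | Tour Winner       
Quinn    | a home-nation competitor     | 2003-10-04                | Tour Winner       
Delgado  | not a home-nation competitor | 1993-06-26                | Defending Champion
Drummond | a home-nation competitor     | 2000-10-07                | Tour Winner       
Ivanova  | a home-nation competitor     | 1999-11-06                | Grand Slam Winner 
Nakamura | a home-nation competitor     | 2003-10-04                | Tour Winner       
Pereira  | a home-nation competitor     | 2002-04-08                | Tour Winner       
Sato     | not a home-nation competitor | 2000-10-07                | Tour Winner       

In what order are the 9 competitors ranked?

By status category: Delgado and Haddad (Defending Champion); then Ivanova (Grand Slam Winner); then Drummond, Sato, Pereira, Nakamura, Quinn and Yilmaz (Tour Winner).
Delgado and Haddad both have date of most recent title 1993-06-26, so the next rule applies.
Among Delgado and Haddad, alphabetically by surname: Delgado before Haddad.
Among Drummond, Sato, Pereira, Nakamura, Quinn and Yilmaz, by date of most recent title (earlier first): Drummond and Sato (2000-10-07) before Pereira (2002-04-08) before Nakamura and Quinn (2003-10-04) before Yilmaz (2004-06-01).
Among Drummond and Sato, alphabetically by surname: Drummond before Sato.
Among Nakamura and Quinn, alphabetically by surname: Nakamura before Quinn.
Full order: Delgado, Haddad, Ivanova, Drummond, Sato, Pereira, Nakamura, Quinn, Yilmaz.

Delgado, Haddad, Ivanova, Drummond, Sato, Pereira, Nakamura, Quinn, Yilmaz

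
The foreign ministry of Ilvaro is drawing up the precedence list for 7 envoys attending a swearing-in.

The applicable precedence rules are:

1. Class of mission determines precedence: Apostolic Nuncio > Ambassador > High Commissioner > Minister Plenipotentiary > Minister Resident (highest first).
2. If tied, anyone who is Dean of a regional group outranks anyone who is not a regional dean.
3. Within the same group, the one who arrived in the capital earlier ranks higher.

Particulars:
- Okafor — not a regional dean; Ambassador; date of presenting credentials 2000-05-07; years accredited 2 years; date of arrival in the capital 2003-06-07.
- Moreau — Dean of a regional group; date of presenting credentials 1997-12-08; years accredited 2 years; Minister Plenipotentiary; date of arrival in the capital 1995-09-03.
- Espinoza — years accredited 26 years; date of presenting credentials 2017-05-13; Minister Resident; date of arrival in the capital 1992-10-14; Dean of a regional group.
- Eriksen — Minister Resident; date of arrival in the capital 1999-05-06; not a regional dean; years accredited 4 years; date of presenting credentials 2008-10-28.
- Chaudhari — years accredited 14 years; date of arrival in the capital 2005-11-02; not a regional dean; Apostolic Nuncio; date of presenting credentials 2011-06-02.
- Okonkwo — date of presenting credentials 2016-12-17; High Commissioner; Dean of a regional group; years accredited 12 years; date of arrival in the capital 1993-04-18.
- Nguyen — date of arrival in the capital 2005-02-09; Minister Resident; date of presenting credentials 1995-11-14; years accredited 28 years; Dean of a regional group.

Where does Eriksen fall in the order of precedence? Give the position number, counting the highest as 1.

By class of mission: Chaudhari (Apostolic Nuncio); then Okafor (Ambassador); then Okonkwo (High Commissioner); then Moreau (Minister Plenipotentiary); then Espinoza, Nguyen and Eriksen (Minister Resident).
Among Espinoza, Nguyen and Eriksen, Dean of a regional group before not a regional dean: Espinoza and Nguyen (Dean of a regional group) before Eriksen (not a regional dean).
Among Espinoza and Nguyen, by date of arrival in the capital (earlier first): Espinoza (1992-10-14) before Nguyen (2005-02-09).
Order: Chaudhari, Okafor, Okonkwo, Moreau, Espinoza, Nguyen, Eriksen. So position 7.

7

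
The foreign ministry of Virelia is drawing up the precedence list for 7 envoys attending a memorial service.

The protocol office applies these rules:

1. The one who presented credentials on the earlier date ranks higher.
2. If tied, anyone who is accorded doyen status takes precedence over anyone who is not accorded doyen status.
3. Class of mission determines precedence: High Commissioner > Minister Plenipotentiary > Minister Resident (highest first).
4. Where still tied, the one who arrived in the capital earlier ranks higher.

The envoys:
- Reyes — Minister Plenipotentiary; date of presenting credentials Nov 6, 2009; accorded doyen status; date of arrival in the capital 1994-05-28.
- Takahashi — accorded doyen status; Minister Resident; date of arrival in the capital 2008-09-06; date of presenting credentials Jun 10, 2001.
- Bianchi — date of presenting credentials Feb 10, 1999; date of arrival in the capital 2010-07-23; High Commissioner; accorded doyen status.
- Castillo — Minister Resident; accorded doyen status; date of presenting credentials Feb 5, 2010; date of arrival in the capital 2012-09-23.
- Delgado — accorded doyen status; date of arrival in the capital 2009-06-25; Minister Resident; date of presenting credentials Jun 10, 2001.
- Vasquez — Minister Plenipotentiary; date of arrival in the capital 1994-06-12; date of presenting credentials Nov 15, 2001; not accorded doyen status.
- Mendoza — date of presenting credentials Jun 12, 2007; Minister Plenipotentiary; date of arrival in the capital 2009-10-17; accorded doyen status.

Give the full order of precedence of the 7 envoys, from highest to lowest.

Bianchi, Takahashi, Delgado, Vasquez, Mendoza, Reyes, Castillo

By date of presenting credentials (earlier first): Bianchi (Feb 10, 1999); then Takahashi and Delgado (both Jun 10, 2001); then Vasquez (Nov 15, 2001); then Mendoza (Jun 12, 2007); then Reyes (Nov 6, 2009); then Castillo (Feb 5, 2010).
Takahashi and Delgado are each accorded doyen status, so the next rule applies.
Takahashi and Delgado are each Minister Resident, so the next rule applies.
Among Takahashi and Delgado, by date of arrival in the capital (earlier first): Takahashi (2008-09-06) before Delgado (2009-06-25).
Full order: Bianchi, Takahashi, Delgado, Vasquez, Mendoza, Reyes, Castillo.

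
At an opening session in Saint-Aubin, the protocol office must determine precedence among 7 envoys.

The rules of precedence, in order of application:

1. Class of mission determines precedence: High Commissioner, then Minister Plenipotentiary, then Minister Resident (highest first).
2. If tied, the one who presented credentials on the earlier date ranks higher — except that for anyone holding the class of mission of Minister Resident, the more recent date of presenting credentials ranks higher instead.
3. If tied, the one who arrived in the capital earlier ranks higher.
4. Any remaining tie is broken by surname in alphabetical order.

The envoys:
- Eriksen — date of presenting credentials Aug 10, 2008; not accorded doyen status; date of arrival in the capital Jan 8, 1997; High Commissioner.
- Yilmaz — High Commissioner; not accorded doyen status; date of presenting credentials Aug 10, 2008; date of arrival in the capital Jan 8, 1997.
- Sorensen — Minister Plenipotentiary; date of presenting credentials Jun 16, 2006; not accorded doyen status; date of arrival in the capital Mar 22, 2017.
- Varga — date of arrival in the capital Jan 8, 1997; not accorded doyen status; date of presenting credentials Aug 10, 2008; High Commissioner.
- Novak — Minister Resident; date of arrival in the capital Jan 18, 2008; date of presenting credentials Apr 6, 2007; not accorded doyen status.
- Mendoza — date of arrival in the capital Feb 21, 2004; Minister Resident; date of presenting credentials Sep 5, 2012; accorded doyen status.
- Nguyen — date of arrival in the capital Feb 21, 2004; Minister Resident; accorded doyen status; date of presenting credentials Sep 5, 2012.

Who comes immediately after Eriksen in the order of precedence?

Varga

By class of mission: Eriksen, Varga and Yilmaz (High Commissioner); then Sorensen (Minister Plenipotentiary); then Mendoza, Nguyen and Novak (Minister Resident).
Eriksen, Varga and Yilmaz all have date of presenting credentials Aug 10, 2008, so the next rule applies.
Eriksen, Varga and Yilmaz all have date of arrival in the capital Jan 8, 1997, so the next rule applies.
Among Eriksen, Varga and Yilmaz, alphabetically by surname: Eriksen before Varga before Yilmaz.
Among Mendoza, Nguyen and Novak, by date of presenting credentials (later first) (reversed rule for this group): Mendoza and Nguyen (Sep 5, 2012) before Novak (Apr 6, 2007).
Mendoza and Nguyen both have date of arrival in the capital Feb 21, 2004, so the next rule applies.
Among Mendoza and Nguyen, alphabetically by surname: Mendoza before Nguyen.
Order: Eriksen, Varga, Yilmaz, Sorensen, Mendoza, Nguyen, Novak.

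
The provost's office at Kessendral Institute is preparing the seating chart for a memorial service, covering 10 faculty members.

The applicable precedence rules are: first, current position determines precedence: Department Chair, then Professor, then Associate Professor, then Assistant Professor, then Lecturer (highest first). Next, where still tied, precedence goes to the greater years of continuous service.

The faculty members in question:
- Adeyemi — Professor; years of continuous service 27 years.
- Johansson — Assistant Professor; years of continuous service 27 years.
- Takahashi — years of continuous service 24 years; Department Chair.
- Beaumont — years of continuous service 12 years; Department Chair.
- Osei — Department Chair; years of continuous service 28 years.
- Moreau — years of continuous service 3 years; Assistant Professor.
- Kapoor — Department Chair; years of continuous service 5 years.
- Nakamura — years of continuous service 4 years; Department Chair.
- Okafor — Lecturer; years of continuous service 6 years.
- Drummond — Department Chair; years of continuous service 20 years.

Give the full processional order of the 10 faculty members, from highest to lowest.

Osei, Takahashi, Drummond, Beaumont, Kapoor, Nakamura, Adeyemi, Johansson, Moreau, Okafor

By current position: Osei, Takahashi, Drummond, Beaumont, Kapoor and Nakamura (Department Chair); then Adeyemi (Professor); then Johansson and Moreau (Assistant Professor); then Okafor (Lecturer).
Among Osei, Takahashi, Drummond, Beaumont, Kapoor and Nakamura, by years of continuous service (higher first): Osei (28 years) before Takahashi (24 years) before Drummond (20 years) before Beaumont (12 years) before Kapoor (5 years) before Nakamura (4 years).
Among Johansson and Moreau, by years of continuous service (higher first): Johansson (27 years) before Moreau (3 years).
Full order: Osei, Takahashi, Drummond, Beaumont, Kapoor, Nakamura, Adeyemi, Johansson, Moreau, Okafor.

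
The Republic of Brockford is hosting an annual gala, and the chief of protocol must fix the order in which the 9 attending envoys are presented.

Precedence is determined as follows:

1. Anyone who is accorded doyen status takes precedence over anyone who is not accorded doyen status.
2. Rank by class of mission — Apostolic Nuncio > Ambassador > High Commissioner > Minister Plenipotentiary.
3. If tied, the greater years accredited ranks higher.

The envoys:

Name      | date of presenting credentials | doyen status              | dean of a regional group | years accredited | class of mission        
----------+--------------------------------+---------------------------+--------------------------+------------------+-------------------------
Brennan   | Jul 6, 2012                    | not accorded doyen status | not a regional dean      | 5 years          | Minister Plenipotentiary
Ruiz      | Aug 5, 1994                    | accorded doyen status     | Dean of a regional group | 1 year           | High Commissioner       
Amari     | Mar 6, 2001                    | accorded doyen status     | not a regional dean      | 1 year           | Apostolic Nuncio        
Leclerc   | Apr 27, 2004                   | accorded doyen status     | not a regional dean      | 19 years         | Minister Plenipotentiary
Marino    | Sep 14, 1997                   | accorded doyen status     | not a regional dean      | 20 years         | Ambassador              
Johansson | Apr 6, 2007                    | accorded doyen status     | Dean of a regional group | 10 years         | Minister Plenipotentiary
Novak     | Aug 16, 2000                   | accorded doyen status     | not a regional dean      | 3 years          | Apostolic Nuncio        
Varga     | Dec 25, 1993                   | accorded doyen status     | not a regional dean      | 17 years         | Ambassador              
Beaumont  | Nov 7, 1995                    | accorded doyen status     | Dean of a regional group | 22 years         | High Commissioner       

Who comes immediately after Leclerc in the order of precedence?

By the first rule: Novak, Amari, Marino, Varga, Beaumont, Ruiz, Leclerc and Johansson (each accorded doyen status); then Brennan (not accorded doyen status).
Among Novak, Amari, Marino, Varga, Beaumont, Ruiz, Leclerc and Johansson, by class of mission: Novak and Amari (Apostolic Nuncio) before Marino and Varga (Ambassador) before Beaumont and Ruiz (High Commissioner) before Leclerc and Johansson (Minister Plenipotentiary).
Among Novak and Amari, by years accredited (higher first): Novak (3 years) before Amari (1 year).
Among Marino and Varga, by years accredited (higher first): Marino (20 years) before Varga (17 years).
Among Beaumont and Ruiz, by years accredited (higher first): Beaumont (22 years) before Ruiz (1 year).
Among Leclerc and Johansson, by years accredited (higher first): Leclerc (19 years) before Johansson (10 years).
Order: Novak, Amari, Marino, Varga, Beaumont, Ruiz, Leclerc, Johansson, Brennan.

Johansson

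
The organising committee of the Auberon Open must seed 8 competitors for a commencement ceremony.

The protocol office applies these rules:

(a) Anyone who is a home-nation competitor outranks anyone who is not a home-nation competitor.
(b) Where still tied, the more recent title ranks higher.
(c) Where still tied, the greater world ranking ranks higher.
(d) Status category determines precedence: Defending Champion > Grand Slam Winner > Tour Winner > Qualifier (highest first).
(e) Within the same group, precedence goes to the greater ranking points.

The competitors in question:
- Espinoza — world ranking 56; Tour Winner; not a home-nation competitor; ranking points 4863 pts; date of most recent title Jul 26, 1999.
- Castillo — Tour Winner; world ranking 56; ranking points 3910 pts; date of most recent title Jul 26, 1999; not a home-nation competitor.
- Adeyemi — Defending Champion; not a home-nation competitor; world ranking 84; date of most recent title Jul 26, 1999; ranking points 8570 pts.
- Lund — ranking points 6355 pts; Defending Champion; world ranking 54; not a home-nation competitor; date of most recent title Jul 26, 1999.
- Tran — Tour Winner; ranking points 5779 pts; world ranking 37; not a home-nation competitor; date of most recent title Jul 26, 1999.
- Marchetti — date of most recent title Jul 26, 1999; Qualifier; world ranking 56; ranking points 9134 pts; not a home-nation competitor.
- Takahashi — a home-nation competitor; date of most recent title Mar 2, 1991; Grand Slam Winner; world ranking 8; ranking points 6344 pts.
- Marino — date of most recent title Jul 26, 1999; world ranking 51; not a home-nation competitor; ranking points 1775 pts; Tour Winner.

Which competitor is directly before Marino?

Lund

By the first rule: Takahashi (a home-nation competitor); then Adeyemi, Espinoza, Castillo, Marchetti, Lund, Marino and Tran (each not a home-nation competitor).
Adeyemi, Espinoza, Castillo, Marchetti, Lund, Marino and Tran all have date of most recent title Jul 26, 1999, so the next rule applies.
Among Adeyemi, Espinoza, Castillo, Marchetti, Lund, Marino and Tran, by world ranking (higher first): Adeyemi (84) before Espinoza, Castillo and Marchetti (56) before Lund (54) before Marino (51) before Tran (37).
Among Espinoza, Castillo and Marchetti, by status category: Espinoza and Castillo (Tour Winner) before Marchetti (Qualifier).
Among Espinoza and Castillo, by ranking points (higher first): Espinoza (4863 pts) before Castillo (3910 pts).
Order: Takahashi, Adeyemi, Espinoza, Castillo, Marchetti, Lund, Marino, Tran.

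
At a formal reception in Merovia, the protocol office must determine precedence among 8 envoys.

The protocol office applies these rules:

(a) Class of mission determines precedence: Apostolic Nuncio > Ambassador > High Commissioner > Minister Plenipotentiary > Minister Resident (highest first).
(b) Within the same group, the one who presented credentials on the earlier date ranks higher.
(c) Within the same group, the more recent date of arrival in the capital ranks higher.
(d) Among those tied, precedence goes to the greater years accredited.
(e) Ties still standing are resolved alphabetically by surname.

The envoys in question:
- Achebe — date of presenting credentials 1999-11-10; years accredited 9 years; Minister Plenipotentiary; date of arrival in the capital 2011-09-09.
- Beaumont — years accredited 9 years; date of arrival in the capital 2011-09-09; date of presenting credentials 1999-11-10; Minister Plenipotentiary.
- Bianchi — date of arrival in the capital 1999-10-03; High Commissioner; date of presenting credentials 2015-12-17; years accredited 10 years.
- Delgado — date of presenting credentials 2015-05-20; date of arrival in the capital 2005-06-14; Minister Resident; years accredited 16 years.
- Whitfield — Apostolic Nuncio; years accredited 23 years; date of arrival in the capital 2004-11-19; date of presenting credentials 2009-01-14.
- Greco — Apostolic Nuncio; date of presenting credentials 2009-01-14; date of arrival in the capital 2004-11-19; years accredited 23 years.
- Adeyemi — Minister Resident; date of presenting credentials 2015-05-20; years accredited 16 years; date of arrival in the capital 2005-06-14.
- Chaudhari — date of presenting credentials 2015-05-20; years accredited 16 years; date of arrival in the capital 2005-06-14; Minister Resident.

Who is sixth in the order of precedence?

Adeyemi

By class of mission: Greco and Whitfield (Apostolic Nuncio); then Bianchi (High Commissioner); then Achebe and Beaumont (Minister Plenipotentiary); then Adeyemi, Chaudhari and Delgado (Minister Resident).
Greco and Whitfield both have date of presenting credentials 2009-01-14, so the next rule applies.
Greco and Whitfield both have date of arrival in the capital 2004-11-19, so the next rule applies.
Greco and Whitfield both have years accredited 23 years, so the next rule applies.
Among Greco and Whitfield, alphabetically by surname: Greco before Whitfield.
Achebe and Beaumont both have date of presenting credentials 1999-11-10, so the next rule applies.
Achebe and Beaumont both have date of arrival in the capital 2011-09-09, so the next rule applies.
Achebe and Beaumont both have years accredited 9 years, so the next rule applies.
Among Achebe and Beaumont, alphabetically by surname: Achebe before Beaumont.
Adeyemi, Chaudhari and Delgado all have date of presenting credentials 2015-05-20, so the next rule applies.
Adeyemi, Chaudhari and Delgado all have date of arrival in the capital 2005-06-14, so the next rule applies.
Adeyemi, Chaudhari and Delgado all have years accredited 16 years, so the next rule applies.
Among Adeyemi, Chaudhari and Delgado, alphabetically by surname: Adeyemi before Chaudhari before Delgado.
Order: Greco, Whitfield, Bianchi, Achebe, Beaumont, Adeyemi, Chaudhari, Delgado.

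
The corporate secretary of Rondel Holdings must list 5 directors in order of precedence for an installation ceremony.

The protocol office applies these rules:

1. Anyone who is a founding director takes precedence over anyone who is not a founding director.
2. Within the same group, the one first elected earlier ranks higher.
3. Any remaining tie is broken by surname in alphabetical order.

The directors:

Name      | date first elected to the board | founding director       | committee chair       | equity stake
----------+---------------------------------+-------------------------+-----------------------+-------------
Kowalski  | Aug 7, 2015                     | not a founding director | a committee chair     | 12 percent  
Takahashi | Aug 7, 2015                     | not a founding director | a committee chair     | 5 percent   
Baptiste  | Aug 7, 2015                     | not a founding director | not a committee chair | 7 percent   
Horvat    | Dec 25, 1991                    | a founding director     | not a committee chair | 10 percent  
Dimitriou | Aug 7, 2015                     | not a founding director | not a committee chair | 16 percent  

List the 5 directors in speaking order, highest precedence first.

Horvat, Baptiste, Dimitriou, Kowalski, Takahashi

By the first rule: Horvat (a founding director); then Baptiste, Dimitriou, Kowalski and Takahashi (each not a founding director).
Baptiste, Dimitriou, Kowalski and Takahashi all have date first elected to the board Aug 7, 2015, so the next rule applies.
Among Baptiste, Dimitriou, Kowalski and Takahashi, alphabetically by surname: Baptiste before Dimitriou before Kowalski before Takahashi.
Full order: Horvat, Baptiste, Dimitriou, Kowalski, Takahashi.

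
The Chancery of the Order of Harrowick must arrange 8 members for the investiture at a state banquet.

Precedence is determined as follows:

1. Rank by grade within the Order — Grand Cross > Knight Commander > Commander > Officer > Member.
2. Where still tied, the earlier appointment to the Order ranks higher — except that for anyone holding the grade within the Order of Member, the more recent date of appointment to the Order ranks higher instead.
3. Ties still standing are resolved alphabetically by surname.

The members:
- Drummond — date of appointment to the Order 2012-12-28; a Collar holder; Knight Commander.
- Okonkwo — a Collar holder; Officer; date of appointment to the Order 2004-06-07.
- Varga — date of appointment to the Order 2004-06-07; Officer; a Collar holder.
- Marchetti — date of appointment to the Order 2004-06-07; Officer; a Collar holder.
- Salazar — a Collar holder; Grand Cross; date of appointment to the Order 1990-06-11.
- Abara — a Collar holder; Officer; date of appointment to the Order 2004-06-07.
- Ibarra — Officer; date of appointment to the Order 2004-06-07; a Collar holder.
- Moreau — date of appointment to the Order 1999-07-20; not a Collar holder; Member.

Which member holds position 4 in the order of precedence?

By grade within the Order: Salazar (Grand Cross); then Drummond (Knight Commander); then Abara, Ibarra, Marchetti, Okonkwo and Varga (Officer); then Moreau (Member).
Abara, Ibarra, Marchetti, Okonkwo and Varga all have date of appointment to the Order 2004-06-07, so the next rule applies.
Among Abara, Ibarra, Marchetti, Okonkwo and Varga, alphabetically by surname: Abara before Ibarra before Marchetti before Okonkwo before Varga.
Order: Salazar, Drummond, Abara, Ibarra, Marchetti, Okonkwo, Varga, Moreau.

Ibarra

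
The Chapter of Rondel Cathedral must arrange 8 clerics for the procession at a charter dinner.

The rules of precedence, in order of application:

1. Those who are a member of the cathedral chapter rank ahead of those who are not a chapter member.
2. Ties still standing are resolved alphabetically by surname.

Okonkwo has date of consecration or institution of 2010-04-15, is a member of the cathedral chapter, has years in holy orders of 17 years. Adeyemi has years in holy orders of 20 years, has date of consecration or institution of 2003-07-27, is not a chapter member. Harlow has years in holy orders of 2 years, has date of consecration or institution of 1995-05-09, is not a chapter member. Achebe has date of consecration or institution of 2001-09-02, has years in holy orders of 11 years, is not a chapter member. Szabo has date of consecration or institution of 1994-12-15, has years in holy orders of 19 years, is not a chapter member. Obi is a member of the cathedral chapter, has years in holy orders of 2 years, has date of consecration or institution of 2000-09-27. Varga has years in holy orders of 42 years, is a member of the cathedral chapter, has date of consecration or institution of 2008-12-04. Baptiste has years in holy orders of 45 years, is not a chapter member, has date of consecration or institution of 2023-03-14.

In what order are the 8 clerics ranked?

By the first rule: Obi, Okonkwo and Varga (each a member of the cathedral chapter); then Achebe, Adeyemi, Baptiste, Harlow and Szabo (each not a chapter member).
Among Obi, Okonkwo and Varga, alphabetically by surname: Obi before Okonkwo before Varga.
Among Achebe, Adeyemi, Baptiste, Harlow and Szabo, alphabetically by surname: Achebe before Adeyemi before Baptiste before Harlow before Szabo.
Full order: Obi, Okonkwo, Varga, Achebe, Adeyemi, Baptiste, Harlow, Szabo.

Obi, Okonkwo, Varga, Achebe, Adeyemi, Baptiste, Harlow, Szabo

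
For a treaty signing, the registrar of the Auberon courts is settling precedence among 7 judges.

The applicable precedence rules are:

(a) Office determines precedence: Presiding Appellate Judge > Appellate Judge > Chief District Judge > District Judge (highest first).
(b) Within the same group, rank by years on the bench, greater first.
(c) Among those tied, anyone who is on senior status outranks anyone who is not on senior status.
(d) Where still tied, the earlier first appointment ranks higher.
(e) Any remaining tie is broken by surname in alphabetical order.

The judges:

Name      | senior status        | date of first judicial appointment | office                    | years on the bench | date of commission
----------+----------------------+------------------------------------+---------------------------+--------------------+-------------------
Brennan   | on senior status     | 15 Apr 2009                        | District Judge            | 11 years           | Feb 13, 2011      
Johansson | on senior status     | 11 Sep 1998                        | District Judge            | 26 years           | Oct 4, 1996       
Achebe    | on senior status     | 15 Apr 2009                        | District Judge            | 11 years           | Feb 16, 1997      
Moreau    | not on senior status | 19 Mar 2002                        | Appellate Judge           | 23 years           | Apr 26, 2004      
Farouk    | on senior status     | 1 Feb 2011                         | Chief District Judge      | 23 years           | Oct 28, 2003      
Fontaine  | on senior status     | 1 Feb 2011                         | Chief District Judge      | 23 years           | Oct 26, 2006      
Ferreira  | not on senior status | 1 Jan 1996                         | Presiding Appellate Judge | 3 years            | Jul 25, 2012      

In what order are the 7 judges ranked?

Ferreira, Moreau, Farouk, Fontaine, Johansson, Achebe, Brennan

By office: Ferreira (Presiding Appellate Judge); then Moreau (Appellate Judge); then Farouk and Fontaine (Chief District Judge); then Johansson, Achebe and Brennan (District Judge).
Farouk and Fontaine both have years on the bench 23 years, so the next rule applies.
Farouk and Fontaine are each on senior status, so the next rule applies.
Farouk and Fontaine both have date of first judicial appointment 1 Feb 2011, so the next rule applies.
Among Farouk and Fontaine, alphabetically by surname: Farouk before Fontaine.
Among Johansson, Achebe and Brennan, by years on the bench (higher first): Johansson (26 years) before Achebe and Brennan (11 years).
Achebe and Brennan are each on senior status, so the next rule applies.
Achebe and Brennan both have date of first judicial appointment 15 Apr 2009, so the next rule applies.
Among Achebe and Brennan, alphabetically by surname: Achebe before Brennan.
Full order: Ferreira, Moreau, Farouk, Fontaine, Johansson, Achebe, Brennan.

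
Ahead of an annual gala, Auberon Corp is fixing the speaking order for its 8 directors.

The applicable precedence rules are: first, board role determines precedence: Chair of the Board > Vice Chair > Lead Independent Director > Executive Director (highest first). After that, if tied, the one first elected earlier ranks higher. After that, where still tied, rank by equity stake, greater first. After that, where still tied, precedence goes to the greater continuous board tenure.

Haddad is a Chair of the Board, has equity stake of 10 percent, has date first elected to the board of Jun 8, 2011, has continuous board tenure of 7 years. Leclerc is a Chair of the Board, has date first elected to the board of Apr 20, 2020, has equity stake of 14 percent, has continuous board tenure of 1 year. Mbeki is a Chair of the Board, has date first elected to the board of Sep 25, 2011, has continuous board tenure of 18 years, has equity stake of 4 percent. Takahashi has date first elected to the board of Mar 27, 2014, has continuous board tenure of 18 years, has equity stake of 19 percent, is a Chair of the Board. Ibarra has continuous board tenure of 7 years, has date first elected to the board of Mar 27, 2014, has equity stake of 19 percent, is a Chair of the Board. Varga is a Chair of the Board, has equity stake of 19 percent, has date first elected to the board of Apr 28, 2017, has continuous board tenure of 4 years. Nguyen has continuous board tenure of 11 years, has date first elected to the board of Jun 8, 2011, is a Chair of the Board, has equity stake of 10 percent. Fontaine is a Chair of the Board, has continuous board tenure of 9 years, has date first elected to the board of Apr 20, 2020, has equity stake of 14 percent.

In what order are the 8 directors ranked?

By board role: Nguyen, Haddad, Mbeki, Takahashi, Ibarra, Varga, Fontaine and Leclerc (Chair of the Board).
Among Nguyen, Haddad, Mbeki, Takahashi, Ibarra, Varga, Fontaine and Leclerc, by date first elected to the board (earlier first): Nguyen and Haddad (Jun 8, 2011) before Mbeki (Sep 25, 2011) before Takahashi and Ibarra (Mar 27, 2014) before Varga (Apr 28, 2017) before Fontaine and Leclerc (Apr 20, 2020).
Nguyen and Haddad both have equity stake 10 percent, so the next rule applies.
Among Nguyen and Haddad, by continuous board tenure (higher first): Nguyen (11 years) before Haddad (7 years).
Takahashi and Ibarra both have equity stake 19 percent, so the next rule applies.
Among Takahashi and Ibarra, by continuous board tenure (higher first): Takahashi (18 years) before Ibarra (7 years).
Fontaine and Leclerc both have equity stake 14 percent, so the next rule applies.
Among Fontaine and Leclerc, by continuous board tenure (higher first): Fontaine (9 years) before Leclerc (1 year).
Full order: Nguyen, Haddad, Mbeki, Takahashi, Ibarra, Varga, Fontaine, Leclerc.

Nguyen, Haddad, Mbeki, Takahashi, Ibarra, Varga, Fontaine, Leclerc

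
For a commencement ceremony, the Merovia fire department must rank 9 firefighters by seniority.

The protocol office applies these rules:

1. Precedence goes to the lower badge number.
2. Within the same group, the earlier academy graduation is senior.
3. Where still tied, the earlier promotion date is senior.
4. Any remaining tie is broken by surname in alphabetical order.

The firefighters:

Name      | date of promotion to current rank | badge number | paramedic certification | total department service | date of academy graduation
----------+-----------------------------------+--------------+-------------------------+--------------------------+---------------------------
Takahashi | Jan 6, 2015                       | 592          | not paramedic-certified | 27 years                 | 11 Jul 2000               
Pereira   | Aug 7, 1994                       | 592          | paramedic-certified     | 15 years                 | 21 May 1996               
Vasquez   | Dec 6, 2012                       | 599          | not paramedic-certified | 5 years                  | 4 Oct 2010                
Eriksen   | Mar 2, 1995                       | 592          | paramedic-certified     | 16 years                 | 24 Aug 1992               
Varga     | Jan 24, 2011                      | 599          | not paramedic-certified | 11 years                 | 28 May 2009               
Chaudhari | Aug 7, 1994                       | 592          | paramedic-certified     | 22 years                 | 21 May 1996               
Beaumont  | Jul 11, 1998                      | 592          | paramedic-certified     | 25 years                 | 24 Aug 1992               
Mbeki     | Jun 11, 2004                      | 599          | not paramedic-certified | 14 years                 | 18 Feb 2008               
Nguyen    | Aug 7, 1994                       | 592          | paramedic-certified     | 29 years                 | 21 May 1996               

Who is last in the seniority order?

By badge number (lower first): Eriksen, Beaumont, Chaudhari, Nguyen, Pereira and Takahashi (each 592); then Mbeki, Varga and Vasquez (each 599).
Among Eriksen, Beaumont, Chaudhari, Nguyen, Pereira and Takahashi, by date of academy graduation (earlier first): Eriksen and Beaumont (24 Aug 1992) before Chaudhari, Nguyen and Pereira (21 May 1996) before Takahashi (11 Jul 2000).
Among Eriksen and Beaumont, by date of promotion to current rank (earlier first): Eriksen (Mar 2, 1995) before Beaumont (Jul 11, 1998).
Chaudhari, Nguyen and Pereira all have date of promotion to current rank Aug 7, 1994, so the next rule applies.
Among Chaudhari, Nguyen and Pereira, alphabetically by surname: Chaudhari before Nguyen before Pereira.
Among Mbeki, Varga and Vasquez, by date of academy graduation (earlier first): Mbeki (18 Feb 2008) before Varga (28 May 2009) before Vasquez (4 Oct 2010).
Order: Eriksen, Beaumont, Chaudhari, Nguyen, Pereira, Takahashi, Mbeki, Varga, Vasquez.

Vasquez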